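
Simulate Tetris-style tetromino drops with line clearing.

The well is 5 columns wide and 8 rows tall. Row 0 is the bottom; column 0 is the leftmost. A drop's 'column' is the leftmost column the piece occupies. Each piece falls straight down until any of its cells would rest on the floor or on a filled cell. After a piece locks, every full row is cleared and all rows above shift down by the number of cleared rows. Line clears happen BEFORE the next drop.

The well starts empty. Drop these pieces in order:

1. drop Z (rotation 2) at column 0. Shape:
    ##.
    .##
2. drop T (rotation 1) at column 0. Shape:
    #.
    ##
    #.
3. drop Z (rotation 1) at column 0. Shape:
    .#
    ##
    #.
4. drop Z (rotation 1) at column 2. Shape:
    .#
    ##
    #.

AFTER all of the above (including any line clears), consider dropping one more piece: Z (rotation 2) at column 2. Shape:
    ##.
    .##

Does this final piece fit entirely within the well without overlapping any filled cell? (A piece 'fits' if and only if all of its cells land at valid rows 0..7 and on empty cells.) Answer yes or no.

Drop 1: Z rot2 at col 0 lands with bottom-row=0; cleared 0 line(s) (total 0); column heights now [2 2 1 0 0], max=2
Drop 2: T rot1 at col 0 lands with bottom-row=2; cleared 0 line(s) (total 0); column heights now [5 4 1 0 0], max=5
Drop 3: Z rot1 at col 0 lands with bottom-row=5; cleared 0 line(s) (total 0); column heights now [7 8 1 0 0], max=8
Drop 4: Z rot1 at col 2 lands with bottom-row=1; cleared 0 line(s) (total 0); column heights now [7 8 3 4 0], max=8
Test piece Z rot2 at col 2 (width 3): heights before test = [7 8 3 4 0]; fits = True

Answer: yes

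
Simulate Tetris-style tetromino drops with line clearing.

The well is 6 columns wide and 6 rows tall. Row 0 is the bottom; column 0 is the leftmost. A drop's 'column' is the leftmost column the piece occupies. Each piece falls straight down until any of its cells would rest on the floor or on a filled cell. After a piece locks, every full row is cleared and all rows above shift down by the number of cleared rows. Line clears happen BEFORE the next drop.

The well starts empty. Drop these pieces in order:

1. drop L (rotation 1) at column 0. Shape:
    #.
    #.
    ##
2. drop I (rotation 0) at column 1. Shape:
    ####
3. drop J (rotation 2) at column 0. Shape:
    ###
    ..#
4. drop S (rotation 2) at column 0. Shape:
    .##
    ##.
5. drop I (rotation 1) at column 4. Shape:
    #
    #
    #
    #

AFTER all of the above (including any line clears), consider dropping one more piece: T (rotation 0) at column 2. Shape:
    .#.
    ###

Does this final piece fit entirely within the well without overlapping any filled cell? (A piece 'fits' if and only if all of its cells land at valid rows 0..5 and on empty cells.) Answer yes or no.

Drop 1: L rot1 at col 0 lands with bottom-row=0; cleared 0 line(s) (total 0); column heights now [3 1 0 0 0 0], max=3
Drop 2: I rot0 at col 1 lands with bottom-row=1; cleared 0 line(s) (total 0); column heights now [3 2 2 2 2 0], max=3
Drop 3: J rot2 at col 0 lands with bottom-row=2; cleared 0 line(s) (total 0); column heights now [4 4 4 2 2 0], max=4
Drop 4: S rot2 at col 0 lands with bottom-row=4; cleared 0 line(s) (total 0); column heights now [5 6 6 2 2 0], max=6
Drop 5: I rot1 at col 4 lands with bottom-row=2; cleared 0 line(s) (total 0); column heights now [5 6 6 2 6 0], max=6
Test piece T rot0 at col 2 (width 3): heights before test = [5 6 6 2 6 0]; fits = False

Answer: no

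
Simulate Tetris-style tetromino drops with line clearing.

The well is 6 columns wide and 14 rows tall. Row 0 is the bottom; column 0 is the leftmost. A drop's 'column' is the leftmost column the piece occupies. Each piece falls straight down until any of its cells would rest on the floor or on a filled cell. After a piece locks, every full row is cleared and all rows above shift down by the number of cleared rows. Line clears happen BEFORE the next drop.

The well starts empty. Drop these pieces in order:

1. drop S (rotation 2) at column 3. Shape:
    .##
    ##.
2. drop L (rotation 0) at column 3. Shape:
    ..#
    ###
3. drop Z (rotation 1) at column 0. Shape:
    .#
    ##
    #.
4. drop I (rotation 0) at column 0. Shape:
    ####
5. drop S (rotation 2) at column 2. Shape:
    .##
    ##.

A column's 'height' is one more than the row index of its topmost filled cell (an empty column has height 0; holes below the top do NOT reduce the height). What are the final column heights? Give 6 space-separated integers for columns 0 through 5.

Drop 1: S rot2 at col 3 lands with bottom-row=0; cleared 0 line(s) (total 0); column heights now [0 0 0 1 2 2], max=2
Drop 2: L rot0 at col 3 lands with bottom-row=2; cleared 0 line(s) (total 0); column heights now [0 0 0 3 3 4], max=4
Drop 3: Z rot1 at col 0 lands with bottom-row=0; cleared 0 line(s) (total 0); column heights now [2 3 0 3 3 4], max=4
Drop 4: I rot0 at col 0 lands with bottom-row=3; cleared 0 line(s) (total 0); column heights now [4 4 4 4 3 4], max=4
Drop 5: S rot2 at col 2 lands with bottom-row=4; cleared 0 line(s) (total 0); column heights now [4 4 5 6 6 4], max=6

Answer: 4 4 5 6 6 4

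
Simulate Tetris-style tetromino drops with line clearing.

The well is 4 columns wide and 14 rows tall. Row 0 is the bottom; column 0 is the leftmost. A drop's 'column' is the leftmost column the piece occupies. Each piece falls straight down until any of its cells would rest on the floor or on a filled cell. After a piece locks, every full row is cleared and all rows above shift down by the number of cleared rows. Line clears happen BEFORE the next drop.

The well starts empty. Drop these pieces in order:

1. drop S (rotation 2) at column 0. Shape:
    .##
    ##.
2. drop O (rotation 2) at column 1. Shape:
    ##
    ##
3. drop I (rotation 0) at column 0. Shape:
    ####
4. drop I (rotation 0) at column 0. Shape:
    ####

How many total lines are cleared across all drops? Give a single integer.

Answer: 2

Derivation:
Drop 1: S rot2 at col 0 lands with bottom-row=0; cleared 0 line(s) (total 0); column heights now [1 2 2 0], max=2
Drop 2: O rot2 at col 1 lands with bottom-row=2; cleared 0 line(s) (total 0); column heights now [1 4 4 0], max=4
Drop 3: I rot0 at col 0 lands with bottom-row=4; cleared 1 line(s) (total 1); column heights now [1 4 4 0], max=4
Drop 4: I rot0 at col 0 lands with bottom-row=4; cleared 1 line(s) (total 2); column heights now [1 4 4 0], max=4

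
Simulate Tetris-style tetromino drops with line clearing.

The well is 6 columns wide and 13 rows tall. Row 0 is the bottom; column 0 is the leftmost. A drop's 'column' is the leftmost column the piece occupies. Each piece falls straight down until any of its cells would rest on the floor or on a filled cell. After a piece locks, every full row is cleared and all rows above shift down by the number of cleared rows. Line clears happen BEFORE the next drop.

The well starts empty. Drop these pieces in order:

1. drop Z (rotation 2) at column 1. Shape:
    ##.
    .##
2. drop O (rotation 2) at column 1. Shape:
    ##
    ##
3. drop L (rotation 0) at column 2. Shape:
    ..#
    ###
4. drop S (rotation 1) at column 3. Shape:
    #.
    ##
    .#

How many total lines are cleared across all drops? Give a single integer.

Drop 1: Z rot2 at col 1 lands with bottom-row=0; cleared 0 line(s) (total 0); column heights now [0 2 2 1 0 0], max=2
Drop 2: O rot2 at col 1 lands with bottom-row=2; cleared 0 line(s) (total 0); column heights now [0 4 4 1 0 0], max=4
Drop 3: L rot0 at col 2 lands with bottom-row=4; cleared 0 line(s) (total 0); column heights now [0 4 5 5 6 0], max=6
Drop 4: S rot1 at col 3 lands with bottom-row=6; cleared 0 line(s) (total 0); column heights now [0 4 5 9 8 0], max=9

Answer: 0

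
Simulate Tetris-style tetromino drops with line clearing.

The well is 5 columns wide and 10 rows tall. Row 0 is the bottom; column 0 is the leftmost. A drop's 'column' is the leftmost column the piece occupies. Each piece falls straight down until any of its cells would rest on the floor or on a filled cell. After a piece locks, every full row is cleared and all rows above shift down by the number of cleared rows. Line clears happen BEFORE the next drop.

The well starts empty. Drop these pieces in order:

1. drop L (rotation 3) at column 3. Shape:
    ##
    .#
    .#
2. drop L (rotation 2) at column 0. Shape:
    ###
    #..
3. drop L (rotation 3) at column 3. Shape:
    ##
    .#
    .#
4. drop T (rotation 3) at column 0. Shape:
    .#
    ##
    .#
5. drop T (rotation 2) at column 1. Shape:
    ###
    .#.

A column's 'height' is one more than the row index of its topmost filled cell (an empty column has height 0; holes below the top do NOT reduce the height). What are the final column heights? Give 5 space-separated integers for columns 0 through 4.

Answer: 4 7 7 7 6

Derivation:
Drop 1: L rot3 at col 3 lands with bottom-row=0; cleared 0 line(s) (total 0); column heights now [0 0 0 3 3], max=3
Drop 2: L rot2 at col 0 lands with bottom-row=0; cleared 0 line(s) (total 0); column heights now [2 2 2 3 3], max=3
Drop 3: L rot3 at col 3 lands with bottom-row=3; cleared 0 line(s) (total 0); column heights now [2 2 2 6 6], max=6
Drop 4: T rot3 at col 0 lands with bottom-row=2; cleared 0 line(s) (total 0); column heights now [4 5 2 6 6], max=6
Drop 5: T rot2 at col 1 lands with bottom-row=5; cleared 0 line(s) (total 0); column heights now [4 7 7 7 6], max=7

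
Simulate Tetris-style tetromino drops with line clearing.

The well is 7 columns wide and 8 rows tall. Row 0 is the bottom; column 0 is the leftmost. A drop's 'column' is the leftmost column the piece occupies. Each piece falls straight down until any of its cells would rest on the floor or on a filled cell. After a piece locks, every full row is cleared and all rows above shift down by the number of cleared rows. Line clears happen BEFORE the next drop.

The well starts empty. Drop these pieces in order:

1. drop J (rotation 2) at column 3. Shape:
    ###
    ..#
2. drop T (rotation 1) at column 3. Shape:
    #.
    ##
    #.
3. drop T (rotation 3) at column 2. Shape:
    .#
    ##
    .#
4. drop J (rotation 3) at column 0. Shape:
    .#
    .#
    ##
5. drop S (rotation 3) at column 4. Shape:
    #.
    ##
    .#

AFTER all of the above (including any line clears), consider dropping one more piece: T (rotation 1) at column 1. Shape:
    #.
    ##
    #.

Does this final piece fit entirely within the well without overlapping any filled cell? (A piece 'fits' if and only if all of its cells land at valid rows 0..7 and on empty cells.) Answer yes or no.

Answer: no

Derivation:
Drop 1: J rot2 at col 3 lands with bottom-row=0; cleared 0 line(s) (total 0); column heights now [0 0 0 2 2 2 0], max=2
Drop 2: T rot1 at col 3 lands with bottom-row=2; cleared 0 line(s) (total 0); column heights now [0 0 0 5 4 2 0], max=5
Drop 3: T rot3 at col 2 lands with bottom-row=5; cleared 0 line(s) (total 0); column heights now [0 0 7 8 4 2 0], max=8
Drop 4: J rot3 at col 0 lands with bottom-row=0; cleared 0 line(s) (total 0); column heights now [1 3 7 8 4 2 0], max=8
Drop 5: S rot3 at col 4 lands with bottom-row=3; cleared 0 line(s) (total 0); column heights now [1 3 7 8 6 5 0], max=8
Test piece T rot1 at col 1 (width 2): heights before test = [1 3 7 8 6 5 0]; fits = False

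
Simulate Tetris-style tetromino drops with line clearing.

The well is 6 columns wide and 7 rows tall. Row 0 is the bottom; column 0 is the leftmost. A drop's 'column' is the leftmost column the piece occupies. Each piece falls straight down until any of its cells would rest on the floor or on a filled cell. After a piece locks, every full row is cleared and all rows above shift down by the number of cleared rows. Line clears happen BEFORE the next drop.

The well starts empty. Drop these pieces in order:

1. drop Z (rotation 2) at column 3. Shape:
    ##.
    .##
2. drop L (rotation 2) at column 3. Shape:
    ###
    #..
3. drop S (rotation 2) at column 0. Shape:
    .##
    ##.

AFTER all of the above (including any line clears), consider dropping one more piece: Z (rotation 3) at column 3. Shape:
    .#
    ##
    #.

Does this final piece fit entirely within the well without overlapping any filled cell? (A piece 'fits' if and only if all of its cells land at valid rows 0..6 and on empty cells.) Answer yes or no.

Answer: yes

Derivation:
Drop 1: Z rot2 at col 3 lands with bottom-row=0; cleared 0 line(s) (total 0); column heights now [0 0 0 2 2 1], max=2
Drop 2: L rot2 at col 3 lands with bottom-row=2; cleared 0 line(s) (total 0); column heights now [0 0 0 4 4 4], max=4
Drop 3: S rot2 at col 0 lands with bottom-row=0; cleared 0 line(s) (total 0); column heights now [1 2 2 4 4 4], max=4
Test piece Z rot3 at col 3 (width 2): heights before test = [1 2 2 4 4 4]; fits = True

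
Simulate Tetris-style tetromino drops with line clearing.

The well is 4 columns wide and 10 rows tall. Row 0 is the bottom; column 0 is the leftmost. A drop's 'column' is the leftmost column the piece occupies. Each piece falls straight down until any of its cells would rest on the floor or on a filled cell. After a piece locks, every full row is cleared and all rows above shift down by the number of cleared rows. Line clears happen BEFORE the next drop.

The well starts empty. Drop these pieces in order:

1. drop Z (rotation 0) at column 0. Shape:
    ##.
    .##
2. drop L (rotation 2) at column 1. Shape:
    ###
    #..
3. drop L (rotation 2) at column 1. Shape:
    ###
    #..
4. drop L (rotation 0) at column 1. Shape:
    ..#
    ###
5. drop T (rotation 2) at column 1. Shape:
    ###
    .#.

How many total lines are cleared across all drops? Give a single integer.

Drop 1: Z rot0 at col 0 lands with bottom-row=0; cleared 0 line(s) (total 0); column heights now [2 2 1 0], max=2
Drop 2: L rot2 at col 1 lands with bottom-row=2; cleared 0 line(s) (total 0); column heights now [2 4 4 4], max=4
Drop 3: L rot2 at col 1 lands with bottom-row=4; cleared 0 line(s) (total 0); column heights now [2 6 6 6], max=6
Drop 4: L rot0 at col 1 lands with bottom-row=6; cleared 0 line(s) (total 0); column heights now [2 7 7 8], max=8
Drop 5: T rot2 at col 1 lands with bottom-row=7; cleared 0 line(s) (total 0); column heights now [2 9 9 9], max=9

Answer: 0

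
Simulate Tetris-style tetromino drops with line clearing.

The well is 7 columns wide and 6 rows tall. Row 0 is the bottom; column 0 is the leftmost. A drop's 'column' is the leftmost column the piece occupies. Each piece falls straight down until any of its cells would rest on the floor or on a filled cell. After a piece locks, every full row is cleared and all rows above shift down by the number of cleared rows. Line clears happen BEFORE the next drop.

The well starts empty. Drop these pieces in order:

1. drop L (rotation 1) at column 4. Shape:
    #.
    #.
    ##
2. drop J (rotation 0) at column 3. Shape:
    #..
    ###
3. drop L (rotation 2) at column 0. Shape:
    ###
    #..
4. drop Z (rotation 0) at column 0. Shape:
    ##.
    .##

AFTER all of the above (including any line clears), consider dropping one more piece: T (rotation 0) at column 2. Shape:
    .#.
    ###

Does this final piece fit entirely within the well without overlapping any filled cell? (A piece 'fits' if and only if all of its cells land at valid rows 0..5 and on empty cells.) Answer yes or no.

Drop 1: L rot1 at col 4 lands with bottom-row=0; cleared 0 line(s) (total 0); column heights now [0 0 0 0 3 1 0], max=3
Drop 2: J rot0 at col 3 lands with bottom-row=3; cleared 0 line(s) (total 0); column heights now [0 0 0 5 4 4 0], max=5
Drop 3: L rot2 at col 0 lands with bottom-row=0; cleared 0 line(s) (total 0); column heights now [2 2 2 5 4 4 0], max=5
Drop 4: Z rot0 at col 0 lands with bottom-row=2; cleared 0 line(s) (total 0); column heights now [4 4 3 5 4 4 0], max=5
Test piece T rot0 at col 2 (width 3): heights before test = [4 4 3 5 4 4 0]; fits = False

Answer: no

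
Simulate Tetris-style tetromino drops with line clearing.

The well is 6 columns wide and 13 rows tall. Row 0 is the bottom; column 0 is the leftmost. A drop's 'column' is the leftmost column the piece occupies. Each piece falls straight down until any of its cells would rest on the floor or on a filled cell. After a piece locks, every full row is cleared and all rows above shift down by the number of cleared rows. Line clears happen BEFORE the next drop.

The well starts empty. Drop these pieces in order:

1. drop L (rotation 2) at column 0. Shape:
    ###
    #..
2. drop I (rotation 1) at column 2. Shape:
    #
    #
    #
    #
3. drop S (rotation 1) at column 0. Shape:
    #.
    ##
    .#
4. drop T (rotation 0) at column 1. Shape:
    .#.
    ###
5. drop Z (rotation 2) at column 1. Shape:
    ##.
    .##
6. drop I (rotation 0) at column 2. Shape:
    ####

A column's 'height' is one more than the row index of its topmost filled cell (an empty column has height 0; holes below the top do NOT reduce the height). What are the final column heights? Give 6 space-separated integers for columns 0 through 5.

Answer: 5 10 11 11 11 11

Derivation:
Drop 1: L rot2 at col 0 lands with bottom-row=0; cleared 0 line(s) (total 0); column heights now [2 2 2 0 0 0], max=2
Drop 2: I rot1 at col 2 lands with bottom-row=2; cleared 0 line(s) (total 0); column heights now [2 2 6 0 0 0], max=6
Drop 3: S rot1 at col 0 lands with bottom-row=2; cleared 0 line(s) (total 0); column heights now [5 4 6 0 0 0], max=6
Drop 4: T rot0 at col 1 lands with bottom-row=6; cleared 0 line(s) (total 0); column heights now [5 7 8 7 0 0], max=8
Drop 5: Z rot2 at col 1 lands with bottom-row=8; cleared 0 line(s) (total 0); column heights now [5 10 10 9 0 0], max=10
Drop 6: I rot0 at col 2 lands with bottom-row=10; cleared 0 line(s) (total 0); column heights now [5 10 11 11 11 11], max=11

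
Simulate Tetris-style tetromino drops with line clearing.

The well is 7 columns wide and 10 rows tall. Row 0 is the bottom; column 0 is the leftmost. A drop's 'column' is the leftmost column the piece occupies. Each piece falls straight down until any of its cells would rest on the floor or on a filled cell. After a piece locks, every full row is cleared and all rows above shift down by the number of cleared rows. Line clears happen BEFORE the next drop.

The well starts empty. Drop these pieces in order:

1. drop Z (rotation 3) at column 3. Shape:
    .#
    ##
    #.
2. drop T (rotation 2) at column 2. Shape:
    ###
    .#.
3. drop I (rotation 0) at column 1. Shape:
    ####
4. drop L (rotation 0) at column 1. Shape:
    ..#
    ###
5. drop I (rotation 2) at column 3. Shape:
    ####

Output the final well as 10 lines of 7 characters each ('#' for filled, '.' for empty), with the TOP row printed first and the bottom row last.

Answer: .......
.......
...####
...#...
.###...
.####..
..###..
...##..
...##..
...#...

Derivation:
Drop 1: Z rot3 at col 3 lands with bottom-row=0; cleared 0 line(s) (total 0); column heights now [0 0 0 2 3 0 0], max=3
Drop 2: T rot2 at col 2 lands with bottom-row=2; cleared 0 line(s) (total 0); column heights now [0 0 4 4 4 0 0], max=4
Drop 3: I rot0 at col 1 lands with bottom-row=4; cleared 0 line(s) (total 0); column heights now [0 5 5 5 5 0 0], max=5
Drop 4: L rot0 at col 1 lands with bottom-row=5; cleared 0 line(s) (total 0); column heights now [0 6 6 7 5 0 0], max=7
Drop 5: I rot2 at col 3 lands with bottom-row=7; cleared 0 line(s) (total 0); column heights now [0 6 6 8 8 8 8], max=8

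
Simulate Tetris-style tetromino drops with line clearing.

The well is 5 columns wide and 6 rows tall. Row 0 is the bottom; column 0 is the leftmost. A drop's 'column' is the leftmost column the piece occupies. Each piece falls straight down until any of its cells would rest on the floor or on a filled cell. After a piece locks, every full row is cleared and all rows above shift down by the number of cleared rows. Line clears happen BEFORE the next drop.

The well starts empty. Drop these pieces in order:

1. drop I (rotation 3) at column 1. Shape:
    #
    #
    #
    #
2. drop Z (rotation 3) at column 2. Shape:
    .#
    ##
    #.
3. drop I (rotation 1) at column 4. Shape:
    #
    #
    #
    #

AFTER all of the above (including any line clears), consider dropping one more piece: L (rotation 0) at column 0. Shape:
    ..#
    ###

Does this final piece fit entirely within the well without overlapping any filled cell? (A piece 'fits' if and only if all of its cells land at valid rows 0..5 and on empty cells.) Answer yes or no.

Answer: yes

Derivation:
Drop 1: I rot3 at col 1 lands with bottom-row=0; cleared 0 line(s) (total 0); column heights now [0 4 0 0 0], max=4
Drop 2: Z rot3 at col 2 lands with bottom-row=0; cleared 0 line(s) (total 0); column heights now [0 4 2 3 0], max=4
Drop 3: I rot1 at col 4 lands with bottom-row=0; cleared 0 line(s) (total 0); column heights now [0 4 2 3 4], max=4
Test piece L rot0 at col 0 (width 3): heights before test = [0 4 2 3 4]; fits = True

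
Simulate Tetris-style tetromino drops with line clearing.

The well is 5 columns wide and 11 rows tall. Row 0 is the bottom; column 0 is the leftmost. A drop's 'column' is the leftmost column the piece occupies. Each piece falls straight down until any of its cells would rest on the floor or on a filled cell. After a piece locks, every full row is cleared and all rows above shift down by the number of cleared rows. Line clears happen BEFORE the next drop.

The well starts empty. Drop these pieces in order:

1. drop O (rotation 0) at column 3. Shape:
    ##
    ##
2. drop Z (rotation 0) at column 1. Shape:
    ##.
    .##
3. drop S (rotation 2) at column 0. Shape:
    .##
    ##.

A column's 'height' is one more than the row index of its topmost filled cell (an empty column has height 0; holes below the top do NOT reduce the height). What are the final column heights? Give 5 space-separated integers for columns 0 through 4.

Answer: 5 6 6 3 2

Derivation:
Drop 1: O rot0 at col 3 lands with bottom-row=0; cleared 0 line(s) (total 0); column heights now [0 0 0 2 2], max=2
Drop 2: Z rot0 at col 1 lands with bottom-row=2; cleared 0 line(s) (total 0); column heights now [0 4 4 3 2], max=4
Drop 3: S rot2 at col 0 lands with bottom-row=4; cleared 0 line(s) (total 0); column heights now [5 6 6 3 2], max=6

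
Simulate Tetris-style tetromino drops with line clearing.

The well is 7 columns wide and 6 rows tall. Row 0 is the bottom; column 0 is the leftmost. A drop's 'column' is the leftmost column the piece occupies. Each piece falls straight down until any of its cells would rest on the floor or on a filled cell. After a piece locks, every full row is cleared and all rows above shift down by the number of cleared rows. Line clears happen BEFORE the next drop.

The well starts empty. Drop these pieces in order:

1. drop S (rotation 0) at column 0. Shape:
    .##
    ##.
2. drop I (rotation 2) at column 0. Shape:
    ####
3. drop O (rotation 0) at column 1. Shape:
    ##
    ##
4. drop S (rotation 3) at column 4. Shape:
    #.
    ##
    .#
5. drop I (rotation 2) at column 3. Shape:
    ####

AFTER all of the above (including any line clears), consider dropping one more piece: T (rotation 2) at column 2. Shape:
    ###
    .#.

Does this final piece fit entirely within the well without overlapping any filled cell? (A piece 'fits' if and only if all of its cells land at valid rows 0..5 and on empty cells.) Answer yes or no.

Answer: yes

Derivation:
Drop 1: S rot0 at col 0 lands with bottom-row=0; cleared 0 line(s) (total 0); column heights now [1 2 2 0 0 0 0], max=2
Drop 2: I rot2 at col 0 lands with bottom-row=2; cleared 0 line(s) (total 0); column heights now [3 3 3 3 0 0 0], max=3
Drop 3: O rot0 at col 1 lands with bottom-row=3; cleared 0 line(s) (total 0); column heights now [3 5 5 3 0 0 0], max=5
Drop 4: S rot3 at col 4 lands with bottom-row=0; cleared 0 line(s) (total 0); column heights now [3 5 5 3 3 2 0], max=5
Drop 5: I rot2 at col 3 lands with bottom-row=3; cleared 0 line(s) (total 0); column heights now [3 5 5 4 4 4 4], max=5
Test piece T rot2 at col 2 (width 3): heights before test = [3 5 5 4 4 4 4]; fits = True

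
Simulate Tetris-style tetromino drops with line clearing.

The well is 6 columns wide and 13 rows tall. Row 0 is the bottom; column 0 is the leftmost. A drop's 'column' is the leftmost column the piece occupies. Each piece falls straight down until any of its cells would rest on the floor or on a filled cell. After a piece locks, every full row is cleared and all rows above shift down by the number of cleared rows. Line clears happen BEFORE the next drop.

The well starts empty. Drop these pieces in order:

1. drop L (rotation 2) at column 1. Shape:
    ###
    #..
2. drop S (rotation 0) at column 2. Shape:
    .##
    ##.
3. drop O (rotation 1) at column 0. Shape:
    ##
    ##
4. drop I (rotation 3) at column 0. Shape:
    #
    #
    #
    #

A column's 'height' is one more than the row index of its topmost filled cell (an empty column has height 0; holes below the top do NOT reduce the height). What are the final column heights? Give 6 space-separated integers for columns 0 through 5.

Answer: 8 4 3 4 4 0

Derivation:
Drop 1: L rot2 at col 1 lands with bottom-row=0; cleared 0 line(s) (total 0); column heights now [0 2 2 2 0 0], max=2
Drop 2: S rot0 at col 2 lands with bottom-row=2; cleared 0 line(s) (total 0); column heights now [0 2 3 4 4 0], max=4
Drop 3: O rot1 at col 0 lands with bottom-row=2; cleared 0 line(s) (total 0); column heights now [4 4 3 4 4 0], max=4
Drop 4: I rot3 at col 0 lands with bottom-row=4; cleared 0 line(s) (total 0); column heights now [8 4 3 4 4 0], max=8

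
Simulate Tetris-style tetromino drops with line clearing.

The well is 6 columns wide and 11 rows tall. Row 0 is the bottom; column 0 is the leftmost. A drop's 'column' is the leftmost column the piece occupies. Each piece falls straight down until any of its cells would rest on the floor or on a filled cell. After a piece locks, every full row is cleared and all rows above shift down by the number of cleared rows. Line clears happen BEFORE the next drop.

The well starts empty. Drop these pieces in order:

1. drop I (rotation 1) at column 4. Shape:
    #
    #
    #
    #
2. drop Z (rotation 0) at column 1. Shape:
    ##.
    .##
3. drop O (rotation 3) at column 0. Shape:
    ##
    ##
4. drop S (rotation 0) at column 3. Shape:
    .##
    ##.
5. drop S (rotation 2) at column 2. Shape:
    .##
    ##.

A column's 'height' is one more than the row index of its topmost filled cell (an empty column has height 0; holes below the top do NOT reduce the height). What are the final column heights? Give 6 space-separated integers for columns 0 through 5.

Drop 1: I rot1 at col 4 lands with bottom-row=0; cleared 0 line(s) (total 0); column heights now [0 0 0 0 4 0], max=4
Drop 2: Z rot0 at col 1 lands with bottom-row=0; cleared 0 line(s) (total 0); column heights now [0 2 2 1 4 0], max=4
Drop 3: O rot3 at col 0 lands with bottom-row=2; cleared 0 line(s) (total 0); column heights now [4 4 2 1 4 0], max=4
Drop 4: S rot0 at col 3 lands with bottom-row=4; cleared 0 line(s) (total 0); column heights now [4 4 2 5 6 6], max=6
Drop 5: S rot2 at col 2 lands with bottom-row=5; cleared 0 line(s) (total 0); column heights now [4 4 6 7 7 6], max=7

Answer: 4 4 6 7 7 6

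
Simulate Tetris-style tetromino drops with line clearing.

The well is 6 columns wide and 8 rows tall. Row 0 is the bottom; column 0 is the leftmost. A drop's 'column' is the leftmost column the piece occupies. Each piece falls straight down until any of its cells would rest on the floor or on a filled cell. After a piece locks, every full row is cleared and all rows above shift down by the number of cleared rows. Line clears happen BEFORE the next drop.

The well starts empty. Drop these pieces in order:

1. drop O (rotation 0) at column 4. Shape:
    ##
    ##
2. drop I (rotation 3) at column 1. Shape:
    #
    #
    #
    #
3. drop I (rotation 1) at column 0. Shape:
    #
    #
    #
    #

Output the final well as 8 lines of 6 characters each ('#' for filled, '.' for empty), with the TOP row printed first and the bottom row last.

Answer: ......
......
......
......
##....
##....
##..##
##..##

Derivation:
Drop 1: O rot0 at col 4 lands with bottom-row=0; cleared 0 line(s) (total 0); column heights now [0 0 0 0 2 2], max=2
Drop 2: I rot3 at col 1 lands with bottom-row=0; cleared 0 line(s) (total 0); column heights now [0 4 0 0 2 2], max=4
Drop 3: I rot1 at col 0 lands with bottom-row=0; cleared 0 line(s) (total 0); column heights now [4 4 0 0 2 2], max=4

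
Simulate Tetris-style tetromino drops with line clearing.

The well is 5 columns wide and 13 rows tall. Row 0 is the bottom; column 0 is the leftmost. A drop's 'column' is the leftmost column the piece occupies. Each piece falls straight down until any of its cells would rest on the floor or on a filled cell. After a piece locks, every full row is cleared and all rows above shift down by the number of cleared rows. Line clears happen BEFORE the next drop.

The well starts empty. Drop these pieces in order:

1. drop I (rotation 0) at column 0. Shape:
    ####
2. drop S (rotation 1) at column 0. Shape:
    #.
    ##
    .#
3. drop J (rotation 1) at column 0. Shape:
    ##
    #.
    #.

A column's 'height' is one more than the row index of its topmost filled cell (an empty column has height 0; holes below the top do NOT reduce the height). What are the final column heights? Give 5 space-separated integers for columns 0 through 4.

Drop 1: I rot0 at col 0 lands with bottom-row=0; cleared 0 line(s) (total 0); column heights now [1 1 1 1 0], max=1
Drop 2: S rot1 at col 0 lands with bottom-row=1; cleared 0 line(s) (total 0); column heights now [4 3 1 1 0], max=4
Drop 3: J rot1 at col 0 lands with bottom-row=4; cleared 0 line(s) (total 0); column heights now [7 7 1 1 0], max=7

Answer: 7 7 1 1 0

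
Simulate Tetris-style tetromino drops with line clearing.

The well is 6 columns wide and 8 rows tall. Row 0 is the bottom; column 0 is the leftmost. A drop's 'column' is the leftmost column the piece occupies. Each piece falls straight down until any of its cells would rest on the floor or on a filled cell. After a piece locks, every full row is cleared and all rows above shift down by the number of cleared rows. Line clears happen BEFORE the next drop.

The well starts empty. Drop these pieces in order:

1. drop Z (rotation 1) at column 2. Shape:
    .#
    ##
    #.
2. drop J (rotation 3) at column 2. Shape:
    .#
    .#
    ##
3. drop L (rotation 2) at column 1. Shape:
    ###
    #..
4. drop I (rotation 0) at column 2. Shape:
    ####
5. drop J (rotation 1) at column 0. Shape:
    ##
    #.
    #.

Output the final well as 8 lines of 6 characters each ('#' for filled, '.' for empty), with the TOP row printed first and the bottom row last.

Drop 1: Z rot1 at col 2 lands with bottom-row=0; cleared 0 line(s) (total 0); column heights now [0 0 2 3 0 0], max=3
Drop 2: J rot3 at col 2 lands with bottom-row=3; cleared 0 line(s) (total 0); column heights now [0 0 4 6 0 0], max=6
Drop 3: L rot2 at col 1 lands with bottom-row=5; cleared 0 line(s) (total 0); column heights now [0 7 7 7 0 0], max=7
Drop 4: I rot0 at col 2 lands with bottom-row=7; cleared 0 line(s) (total 0); column heights now [0 7 8 8 8 8], max=8
Drop 5: J rot1 at col 0 lands with bottom-row=5; cleared 1 line(s) (total 1); column heights now [7 7 7 7 0 0], max=7

Answer: ......
####..
##.#..
...#..
..##..
...#..
..##..
..#...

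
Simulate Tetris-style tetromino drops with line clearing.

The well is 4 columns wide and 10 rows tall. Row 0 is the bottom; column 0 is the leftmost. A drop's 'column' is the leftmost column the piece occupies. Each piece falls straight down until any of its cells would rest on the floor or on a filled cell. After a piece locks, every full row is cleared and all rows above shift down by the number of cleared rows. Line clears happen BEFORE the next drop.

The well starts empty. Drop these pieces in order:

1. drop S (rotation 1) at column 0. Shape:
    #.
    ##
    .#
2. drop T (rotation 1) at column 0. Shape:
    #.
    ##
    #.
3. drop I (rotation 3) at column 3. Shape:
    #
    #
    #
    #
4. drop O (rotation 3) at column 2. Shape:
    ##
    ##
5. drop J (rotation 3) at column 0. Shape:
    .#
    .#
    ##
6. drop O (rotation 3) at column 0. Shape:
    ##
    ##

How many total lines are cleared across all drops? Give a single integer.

Answer: 1

Derivation:
Drop 1: S rot1 at col 0 lands with bottom-row=0; cleared 0 line(s) (total 0); column heights now [3 2 0 0], max=3
Drop 2: T rot1 at col 0 lands with bottom-row=3; cleared 0 line(s) (total 0); column heights now [6 5 0 0], max=6
Drop 3: I rot3 at col 3 lands with bottom-row=0; cleared 0 line(s) (total 0); column heights now [6 5 0 4], max=6
Drop 4: O rot3 at col 2 lands with bottom-row=4; cleared 1 line(s) (total 1); column heights now [5 2 5 5], max=5
Drop 5: J rot3 at col 0 lands with bottom-row=5; cleared 0 line(s) (total 1); column heights now [6 8 5 5], max=8
Drop 6: O rot3 at col 0 lands with bottom-row=8; cleared 0 line(s) (total 1); column heights now [10 10 5 5], max=10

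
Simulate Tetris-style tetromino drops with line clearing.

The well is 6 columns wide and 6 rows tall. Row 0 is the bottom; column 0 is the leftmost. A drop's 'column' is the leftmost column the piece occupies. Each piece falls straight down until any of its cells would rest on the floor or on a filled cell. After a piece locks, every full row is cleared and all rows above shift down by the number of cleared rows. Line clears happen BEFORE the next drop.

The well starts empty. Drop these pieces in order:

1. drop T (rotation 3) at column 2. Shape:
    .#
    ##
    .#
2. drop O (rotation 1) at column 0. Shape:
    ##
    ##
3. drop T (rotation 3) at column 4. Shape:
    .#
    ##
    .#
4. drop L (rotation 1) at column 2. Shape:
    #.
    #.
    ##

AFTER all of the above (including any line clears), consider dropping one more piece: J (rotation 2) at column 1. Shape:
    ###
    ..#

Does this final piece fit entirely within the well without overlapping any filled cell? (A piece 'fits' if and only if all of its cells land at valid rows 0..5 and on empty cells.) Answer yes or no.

Drop 1: T rot3 at col 2 lands with bottom-row=0; cleared 0 line(s) (total 0); column heights now [0 0 2 3 0 0], max=3
Drop 2: O rot1 at col 0 lands with bottom-row=0; cleared 0 line(s) (total 0); column heights now [2 2 2 3 0 0], max=3
Drop 3: T rot3 at col 4 lands with bottom-row=0; cleared 1 line(s) (total 1); column heights now [1 1 0 2 0 2], max=2
Drop 4: L rot1 at col 2 lands with bottom-row=2; cleared 0 line(s) (total 1); column heights now [1 1 5 3 0 2], max=5
Test piece J rot2 at col 1 (width 3): heights before test = [1 1 5 3 0 2]; fits = True

Answer: yes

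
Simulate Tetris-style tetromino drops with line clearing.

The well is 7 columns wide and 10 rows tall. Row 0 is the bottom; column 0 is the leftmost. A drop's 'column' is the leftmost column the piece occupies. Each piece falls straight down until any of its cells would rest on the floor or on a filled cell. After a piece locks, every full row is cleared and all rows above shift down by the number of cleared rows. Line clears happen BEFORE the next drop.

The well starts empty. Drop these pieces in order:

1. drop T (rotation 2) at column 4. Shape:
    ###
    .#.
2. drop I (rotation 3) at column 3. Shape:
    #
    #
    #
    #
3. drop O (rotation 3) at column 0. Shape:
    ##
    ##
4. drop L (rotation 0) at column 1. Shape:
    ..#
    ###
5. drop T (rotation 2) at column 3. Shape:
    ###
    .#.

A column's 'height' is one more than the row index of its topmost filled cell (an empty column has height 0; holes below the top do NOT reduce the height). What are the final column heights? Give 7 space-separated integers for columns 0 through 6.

Answer: 2 5 5 7 7 7 2

Derivation:
Drop 1: T rot2 at col 4 lands with bottom-row=0; cleared 0 line(s) (total 0); column heights now [0 0 0 0 2 2 2], max=2
Drop 2: I rot3 at col 3 lands with bottom-row=0; cleared 0 line(s) (total 0); column heights now [0 0 0 4 2 2 2], max=4
Drop 3: O rot3 at col 0 lands with bottom-row=0; cleared 0 line(s) (total 0); column heights now [2 2 0 4 2 2 2], max=4
Drop 4: L rot0 at col 1 lands with bottom-row=4; cleared 0 line(s) (total 0); column heights now [2 5 5 6 2 2 2], max=6
Drop 5: T rot2 at col 3 lands with bottom-row=5; cleared 0 line(s) (total 0); column heights now [2 5 5 7 7 7 2], max=7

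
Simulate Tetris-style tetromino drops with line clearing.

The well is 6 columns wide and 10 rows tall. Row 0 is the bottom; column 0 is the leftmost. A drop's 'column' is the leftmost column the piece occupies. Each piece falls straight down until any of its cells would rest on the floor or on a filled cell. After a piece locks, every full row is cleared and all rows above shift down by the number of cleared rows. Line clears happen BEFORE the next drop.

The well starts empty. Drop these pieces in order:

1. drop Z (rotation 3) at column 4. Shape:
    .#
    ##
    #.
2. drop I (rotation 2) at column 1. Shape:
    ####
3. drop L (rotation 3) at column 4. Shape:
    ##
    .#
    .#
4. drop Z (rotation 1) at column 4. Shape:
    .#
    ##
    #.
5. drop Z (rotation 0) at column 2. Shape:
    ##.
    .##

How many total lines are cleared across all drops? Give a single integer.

Drop 1: Z rot3 at col 4 lands with bottom-row=0; cleared 0 line(s) (total 0); column heights now [0 0 0 0 2 3], max=3
Drop 2: I rot2 at col 1 lands with bottom-row=2; cleared 0 line(s) (total 0); column heights now [0 3 3 3 3 3], max=3
Drop 3: L rot3 at col 4 lands with bottom-row=3; cleared 0 line(s) (total 0); column heights now [0 3 3 3 6 6], max=6
Drop 4: Z rot1 at col 4 lands with bottom-row=6; cleared 0 line(s) (total 0); column heights now [0 3 3 3 8 9], max=9
Drop 5: Z rot0 at col 2 lands with bottom-row=8; cleared 0 line(s) (total 0); column heights now [0 3 10 10 9 9], max=10

Answer: 0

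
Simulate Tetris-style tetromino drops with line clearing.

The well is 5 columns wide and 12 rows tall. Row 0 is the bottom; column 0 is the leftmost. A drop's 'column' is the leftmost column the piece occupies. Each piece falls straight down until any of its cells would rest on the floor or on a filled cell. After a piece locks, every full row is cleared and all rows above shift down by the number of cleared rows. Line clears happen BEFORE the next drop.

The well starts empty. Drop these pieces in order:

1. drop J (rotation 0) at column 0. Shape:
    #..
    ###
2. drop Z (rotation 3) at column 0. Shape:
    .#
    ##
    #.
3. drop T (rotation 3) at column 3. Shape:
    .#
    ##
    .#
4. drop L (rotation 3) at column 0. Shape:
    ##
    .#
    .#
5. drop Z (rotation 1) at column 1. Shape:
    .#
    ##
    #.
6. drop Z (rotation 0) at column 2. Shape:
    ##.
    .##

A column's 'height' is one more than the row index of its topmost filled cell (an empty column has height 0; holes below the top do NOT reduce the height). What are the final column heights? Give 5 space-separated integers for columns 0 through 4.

Drop 1: J rot0 at col 0 lands with bottom-row=0; cleared 0 line(s) (total 0); column heights now [2 1 1 0 0], max=2
Drop 2: Z rot3 at col 0 lands with bottom-row=2; cleared 0 line(s) (total 0); column heights now [4 5 1 0 0], max=5
Drop 3: T rot3 at col 3 lands with bottom-row=0; cleared 0 line(s) (total 0); column heights now [4 5 1 2 3], max=5
Drop 4: L rot3 at col 0 lands with bottom-row=5; cleared 0 line(s) (total 0); column heights now [8 8 1 2 3], max=8
Drop 5: Z rot1 at col 1 lands with bottom-row=8; cleared 0 line(s) (total 0); column heights now [8 10 11 2 3], max=11
Drop 6: Z rot0 at col 2 lands with bottom-row=10; cleared 0 line(s) (total 0); column heights now [8 10 12 12 11], max=12

Answer: 8 10 12 12 11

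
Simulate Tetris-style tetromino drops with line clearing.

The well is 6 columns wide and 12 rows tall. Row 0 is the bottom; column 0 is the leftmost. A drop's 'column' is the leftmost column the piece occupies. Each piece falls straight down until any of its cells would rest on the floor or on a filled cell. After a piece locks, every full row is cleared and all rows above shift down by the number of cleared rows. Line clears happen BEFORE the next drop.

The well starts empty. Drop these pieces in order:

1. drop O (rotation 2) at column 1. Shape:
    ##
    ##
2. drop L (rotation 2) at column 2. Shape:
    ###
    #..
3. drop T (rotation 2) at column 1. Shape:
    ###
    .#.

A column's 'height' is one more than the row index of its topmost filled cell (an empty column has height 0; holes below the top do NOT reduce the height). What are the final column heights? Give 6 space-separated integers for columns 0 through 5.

Answer: 0 6 6 6 4 0

Derivation:
Drop 1: O rot2 at col 1 lands with bottom-row=0; cleared 0 line(s) (total 0); column heights now [0 2 2 0 0 0], max=2
Drop 2: L rot2 at col 2 lands with bottom-row=2; cleared 0 line(s) (total 0); column heights now [0 2 4 4 4 0], max=4
Drop 3: T rot2 at col 1 lands with bottom-row=4; cleared 0 line(s) (total 0); column heights now [0 6 6 6 4 0], max=6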